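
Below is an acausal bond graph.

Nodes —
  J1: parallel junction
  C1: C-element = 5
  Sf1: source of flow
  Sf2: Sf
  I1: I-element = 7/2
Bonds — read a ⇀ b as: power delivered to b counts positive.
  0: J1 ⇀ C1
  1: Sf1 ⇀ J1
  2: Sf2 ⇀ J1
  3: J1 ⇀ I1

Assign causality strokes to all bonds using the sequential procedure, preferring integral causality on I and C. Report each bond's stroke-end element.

β1 stroke→Sf1  (source Sf1 imposes f)
β2 stroke→Sf2  (Sf2: flow source, stroke at near end)
β0 stroke→J1  (C1 outputs effort q/C1)
β3 stroke→I1  (J1: bond 0 brought effort, rest push out)

bond 0 |J1
bond 1 |Sf1
bond 2 |Sf2
bond 3 |I1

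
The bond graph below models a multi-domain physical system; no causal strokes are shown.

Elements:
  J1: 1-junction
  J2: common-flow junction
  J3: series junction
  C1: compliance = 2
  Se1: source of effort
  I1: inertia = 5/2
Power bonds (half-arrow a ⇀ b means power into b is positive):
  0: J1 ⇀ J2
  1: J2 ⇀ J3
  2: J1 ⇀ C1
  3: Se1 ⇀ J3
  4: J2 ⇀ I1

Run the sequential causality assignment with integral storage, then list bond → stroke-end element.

b0 stroke→J2
b1 stroke→J2
b2 stroke→J1
b3 stroke→J3
b4 stroke→I1

b3 stroke at J3  (Se1: effort source, stroke at far end)
b1 stroke at J2  (closing 1-jn rule on J3)
b2 stroke at J1  (C1 outputs effort q/C1)
b0 stroke at J2  (J1 needs exactly one f-in)
b4 stroke at I1  (only one flow-in slot at J2)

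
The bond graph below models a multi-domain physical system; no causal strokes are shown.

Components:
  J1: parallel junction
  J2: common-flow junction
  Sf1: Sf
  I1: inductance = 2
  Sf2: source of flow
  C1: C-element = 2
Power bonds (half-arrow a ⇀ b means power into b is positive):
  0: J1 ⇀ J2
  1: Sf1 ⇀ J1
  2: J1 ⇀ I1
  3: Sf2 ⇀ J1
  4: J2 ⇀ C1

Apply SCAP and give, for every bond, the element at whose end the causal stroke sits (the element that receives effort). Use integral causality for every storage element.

#1 stroke→Sf1  (Sf1 (Sf) sets flow on bond)
#3 stroke→Sf2  (Sf2 fixes flow; stroke at Sf2)
#2 stroke→I1  (prefer integral on I1)
#0 stroke→J1  (J1 needs exactly one e-in)
#4 stroke→J2  (1-jn J2 has f-setter on 0)

#0 |J1
#1 |Sf1
#2 |I1
#3 |Sf2
#4 |J2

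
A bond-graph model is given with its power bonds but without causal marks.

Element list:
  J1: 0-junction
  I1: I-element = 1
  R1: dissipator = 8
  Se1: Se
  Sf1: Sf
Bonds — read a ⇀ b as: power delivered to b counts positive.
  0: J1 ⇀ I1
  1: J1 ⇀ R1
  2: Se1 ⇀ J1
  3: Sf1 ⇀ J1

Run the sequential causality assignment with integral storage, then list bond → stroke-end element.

bond 0 |I1
bond 1 |R1
bond 2 |J1
bond 3 |Sf1

#2 stroke→J1  (source Se1 imposes e)
#3 stroke→Sf1  (Sf1: flow source, stroke at near end)
#0 stroke→I1  (common-e at J1 fixed by 2)
#1 stroke→R1  (J1: bond 2 brought effort, rest push out)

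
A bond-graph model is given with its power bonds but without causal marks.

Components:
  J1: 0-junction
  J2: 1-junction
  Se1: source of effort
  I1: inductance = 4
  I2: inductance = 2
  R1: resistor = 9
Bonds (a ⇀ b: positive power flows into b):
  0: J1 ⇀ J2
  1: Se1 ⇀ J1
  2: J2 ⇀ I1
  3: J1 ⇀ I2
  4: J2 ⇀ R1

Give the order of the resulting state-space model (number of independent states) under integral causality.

2  (I1, I2 all integral)

b1 stroke→J1  (Se1: effort source, stroke at far end)
b0 stroke→J2  (common-e at J1 fixed by 1)
b3 stroke→I2  (common-e at J1 fixed by 1)
b2 stroke→I1  (prefer integral on I1)
b4 stroke→J2  (J2 flow already set via bond 2)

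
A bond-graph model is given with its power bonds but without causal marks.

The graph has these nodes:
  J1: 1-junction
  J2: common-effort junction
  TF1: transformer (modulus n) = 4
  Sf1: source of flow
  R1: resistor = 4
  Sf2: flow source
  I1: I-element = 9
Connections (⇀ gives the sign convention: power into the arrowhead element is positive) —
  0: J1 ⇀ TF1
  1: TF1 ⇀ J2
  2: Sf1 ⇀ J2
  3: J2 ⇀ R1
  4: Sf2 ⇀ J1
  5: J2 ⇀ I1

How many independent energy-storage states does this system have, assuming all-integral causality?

bond 2 stroke at Sf1  (Sf1 (Sf) sets flow on bond)
bond 4 stroke at Sf2  (Sf2 fixes flow; stroke at Sf2)
bond 0 stroke at J1  (common-f at J1 fixed by 4)
bond 1 stroke at TF1  (TF1: transformer flips bond 0)
bond 5 stroke at I1  (prefer integral on I1)
bond 3 stroke at J2  (only one effort-in slot at J2)

1  (I1 all integral)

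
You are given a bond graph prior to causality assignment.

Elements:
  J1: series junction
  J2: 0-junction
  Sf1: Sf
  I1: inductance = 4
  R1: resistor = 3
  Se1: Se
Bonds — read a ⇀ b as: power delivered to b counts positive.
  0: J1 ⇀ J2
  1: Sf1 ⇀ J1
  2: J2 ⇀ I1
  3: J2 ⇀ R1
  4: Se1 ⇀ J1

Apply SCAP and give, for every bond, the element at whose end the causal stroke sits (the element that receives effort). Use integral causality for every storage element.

b1 stroke→Sf1  (source Sf1 imposes f)
b4 stroke→J1  (Se1 (Se) sets effort on bond)
b0 stroke→J1  (common-f at J1 fixed by 1)
b2 stroke→I1  (I1: I, integral causality)
b3 stroke→J2  (closing 0-jn rule on J2)

bond 0 stroke→J1
bond 1 stroke→Sf1
bond 2 stroke→I1
bond 3 stroke→J2
bond 4 stroke→J1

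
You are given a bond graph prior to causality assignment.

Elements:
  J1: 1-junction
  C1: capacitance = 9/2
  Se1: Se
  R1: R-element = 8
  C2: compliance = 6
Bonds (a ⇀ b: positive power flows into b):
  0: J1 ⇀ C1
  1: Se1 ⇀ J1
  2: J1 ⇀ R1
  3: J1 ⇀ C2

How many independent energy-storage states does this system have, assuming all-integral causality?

β1 stroke→J1  (Se1 fixes effort; stroke away)
β0 stroke→J1  (C1 outputs effort q/C1)
β3 stroke→J1  (prefer integral on C2)
β2 stroke→R1  (closing 1-jn rule on J1)

2  (C1, C2 all integral)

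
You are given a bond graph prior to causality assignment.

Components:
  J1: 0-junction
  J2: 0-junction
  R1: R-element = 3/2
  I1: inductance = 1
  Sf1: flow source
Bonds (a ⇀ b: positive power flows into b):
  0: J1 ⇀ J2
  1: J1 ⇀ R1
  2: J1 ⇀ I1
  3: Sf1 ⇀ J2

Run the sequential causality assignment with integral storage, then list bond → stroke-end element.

b3 |Sf1  (Sf1 fixes flow; stroke at Sf1)
b0 |J2  (J2 needs exactly one e-in)
b2 |I1  (prefer integral on I1)
b1 |J1  (only one effort-in slot at J1)

b0 stroke at J2
b1 stroke at J1
b2 stroke at I1
b3 stroke at Sf1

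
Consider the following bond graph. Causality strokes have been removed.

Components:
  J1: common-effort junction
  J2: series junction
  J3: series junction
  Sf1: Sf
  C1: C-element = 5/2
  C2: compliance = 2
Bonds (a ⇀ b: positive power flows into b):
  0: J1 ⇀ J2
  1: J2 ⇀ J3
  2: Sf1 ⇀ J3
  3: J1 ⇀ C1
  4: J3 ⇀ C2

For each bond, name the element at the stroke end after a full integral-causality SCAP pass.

#0 stroke→J2
#1 stroke→J3
#2 stroke→Sf1
#3 stroke→J1
#4 stroke→J3

b2 →Sf1  (Sf1 (Sf) sets flow on bond)
b1 →J3  (J3: bond 2 brought flow, rest push out)
b4 →J3  (1-jn J3 has f-setter on 2)
b0 →J2  (J2 flow already set via bond 1)
b3 →J1  (J1 needs exactly one e-in)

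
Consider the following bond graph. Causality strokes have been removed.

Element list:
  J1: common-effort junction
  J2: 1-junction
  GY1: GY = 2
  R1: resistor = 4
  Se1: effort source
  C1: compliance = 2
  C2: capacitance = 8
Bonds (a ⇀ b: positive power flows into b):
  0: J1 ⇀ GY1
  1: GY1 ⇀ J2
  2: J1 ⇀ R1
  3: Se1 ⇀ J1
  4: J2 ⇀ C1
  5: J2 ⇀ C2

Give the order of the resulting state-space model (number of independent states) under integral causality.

2  (C1, C2 all integral)

β3 →J1  (Se1 (Se) sets effort on bond)
β0 →GY1  (J1: bond 3 brought effort, rest push out)
β2 →R1  (common-e at J1 fixed by 3)
β1 →GY1  (through GY1, causality inverts; strokes same side of GY1)
β4 →J2  (J2 flow already set via bond 1)
β5 →J2  (common-f at J2 fixed by 1)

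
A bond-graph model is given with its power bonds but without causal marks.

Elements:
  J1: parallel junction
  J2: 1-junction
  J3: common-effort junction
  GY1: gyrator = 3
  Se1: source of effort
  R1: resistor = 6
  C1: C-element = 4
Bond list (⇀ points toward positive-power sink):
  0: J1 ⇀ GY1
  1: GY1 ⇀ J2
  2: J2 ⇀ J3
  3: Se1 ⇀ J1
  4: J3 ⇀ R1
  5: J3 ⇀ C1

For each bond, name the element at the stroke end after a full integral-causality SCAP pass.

β3 stroke→J1  (Se1 (Se) sets effort on bond)
β0 stroke→GY1  (common-e at J1 fixed by 3)
β1 stroke→GY1  (GY1: gyrator matches bond 0)
β2 stroke→J2  (J2 flow already set via bond 1)
β5 stroke→J3  (prefer integral on C1)
β4 stroke→R1  (J3 effort already set via bond 5)

bond 0 stroke at GY1
bond 1 stroke at GY1
bond 2 stroke at J2
bond 3 stroke at J1
bond 4 stroke at R1
bond 5 stroke at J3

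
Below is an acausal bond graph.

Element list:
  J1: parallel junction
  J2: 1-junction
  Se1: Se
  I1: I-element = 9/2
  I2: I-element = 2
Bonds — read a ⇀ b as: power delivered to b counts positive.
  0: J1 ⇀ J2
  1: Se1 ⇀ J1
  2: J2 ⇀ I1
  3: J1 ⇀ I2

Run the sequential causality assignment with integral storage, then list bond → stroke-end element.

β0 →J2
β1 →J1
β2 →I1
β3 →I2

β1 stroke→J1  (Se1: effort source, stroke at far end)
β0 stroke→J2  (J1: bond 1 brought effort, rest push out)
β3 stroke→I2  (common-e at J1 fixed by 1)
β2 stroke→I1  (closing 1-jn rule on J2)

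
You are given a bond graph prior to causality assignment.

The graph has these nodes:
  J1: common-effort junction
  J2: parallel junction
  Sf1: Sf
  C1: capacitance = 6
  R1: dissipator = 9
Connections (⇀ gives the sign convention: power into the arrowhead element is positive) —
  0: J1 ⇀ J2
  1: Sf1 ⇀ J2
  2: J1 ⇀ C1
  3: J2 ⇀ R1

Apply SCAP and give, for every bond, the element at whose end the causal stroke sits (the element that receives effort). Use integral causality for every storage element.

β0 |J2
β1 |Sf1
β2 |J1
β3 |R1

#1 stroke→Sf1  (Sf1: flow source, stroke at near end)
#2 stroke→J1  (prefer integral on C1)
#0 stroke→J2  (common-e at J1 fixed by 2)
#3 stroke→R1  (0-jn J2 has e-setter on 0)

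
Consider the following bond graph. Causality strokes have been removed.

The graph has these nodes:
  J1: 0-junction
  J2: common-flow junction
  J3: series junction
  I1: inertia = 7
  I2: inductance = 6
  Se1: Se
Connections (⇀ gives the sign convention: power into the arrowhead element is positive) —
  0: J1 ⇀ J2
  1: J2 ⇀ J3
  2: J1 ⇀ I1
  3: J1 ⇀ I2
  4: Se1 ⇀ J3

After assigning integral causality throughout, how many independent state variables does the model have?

#4 |J3  (source Se1 imposes e)
#1 |J2  (only one flow-in slot at J3)
#0 |J1  (J2 needs exactly one f-in)
#2 |I1  (common-e at J1 fixed by 0)
#3 |I2  (J1 effort already set via bond 0)

2  (I1, I2 all integral)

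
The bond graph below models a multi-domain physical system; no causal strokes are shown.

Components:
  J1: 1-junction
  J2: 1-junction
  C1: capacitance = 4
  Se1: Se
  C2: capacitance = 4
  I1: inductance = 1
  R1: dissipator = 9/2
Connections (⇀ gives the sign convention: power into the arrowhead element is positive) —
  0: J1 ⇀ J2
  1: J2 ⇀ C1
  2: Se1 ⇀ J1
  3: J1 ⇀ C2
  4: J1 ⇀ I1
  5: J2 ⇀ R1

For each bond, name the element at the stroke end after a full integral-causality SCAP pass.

#0 stroke at J1
#1 stroke at J2
#2 stroke at J1
#3 stroke at J1
#4 stroke at I1
#5 stroke at J2

bond 2 |J1  (Se1 (Se) sets effort on bond)
bond 1 |J2  (C1 integral (e out))
bond 3 |J1  (C2 outputs effort q/C2)
bond 4 |I1  (I1: I, integral causality)
bond 0 |J1  (J1 flow already set via bond 4)
bond 5 |J2  (1-jn J2 has f-setter on 0)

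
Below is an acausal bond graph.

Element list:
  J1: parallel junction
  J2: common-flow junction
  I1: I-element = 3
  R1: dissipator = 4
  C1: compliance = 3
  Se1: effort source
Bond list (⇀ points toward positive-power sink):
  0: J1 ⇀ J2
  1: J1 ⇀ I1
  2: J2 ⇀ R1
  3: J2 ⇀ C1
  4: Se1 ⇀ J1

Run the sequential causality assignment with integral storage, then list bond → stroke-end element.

#4 stroke→J1  (source Se1 imposes e)
#0 stroke→J2  (J1: bond 4 brought effort, rest push out)
#1 stroke→I1  (J1 effort already set via bond 4)
#3 stroke→J2  (C1 integral (e out))
#2 stroke→R1  (closing 1-jn rule on J2)

#0 →J2
#1 →I1
#2 →R1
#3 →J2
#4 →J1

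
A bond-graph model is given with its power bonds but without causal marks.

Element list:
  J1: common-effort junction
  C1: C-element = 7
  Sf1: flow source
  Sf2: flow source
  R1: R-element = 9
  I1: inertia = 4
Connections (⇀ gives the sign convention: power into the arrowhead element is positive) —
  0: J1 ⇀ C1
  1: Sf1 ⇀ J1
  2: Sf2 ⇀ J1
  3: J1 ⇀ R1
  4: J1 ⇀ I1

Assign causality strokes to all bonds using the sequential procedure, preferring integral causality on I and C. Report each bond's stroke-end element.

b0 →J1
b1 →Sf1
b2 →Sf2
b3 →R1
b4 →I1

#1 |Sf1  (source Sf1 imposes f)
#2 |Sf2  (Sf2 (Sf) sets flow on bond)
#0 |J1  (C1 integral (e out))
#3 |R1  (0-jn J1 has e-setter on 0)
#4 |I1  (common-e at J1 fixed by 0)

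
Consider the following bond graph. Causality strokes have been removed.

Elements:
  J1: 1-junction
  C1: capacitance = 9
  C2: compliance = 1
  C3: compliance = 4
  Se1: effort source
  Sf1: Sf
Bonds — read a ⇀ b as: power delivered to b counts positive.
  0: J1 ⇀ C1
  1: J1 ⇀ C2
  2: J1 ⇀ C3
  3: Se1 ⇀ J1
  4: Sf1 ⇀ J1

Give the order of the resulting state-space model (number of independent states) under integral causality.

3  (C1, C2, C3 all integral)

β3 stroke→J1  (Se1 fixes effort; stroke away)
β4 stroke→Sf1  (Sf1 (Sf) sets flow on bond)
β0 stroke→J1  (1-jn J1 has f-setter on 4)
β1 stroke→J1  (common-f at J1 fixed by 4)
β2 stroke→J1  (J1: bond 4 brought flow, rest push out)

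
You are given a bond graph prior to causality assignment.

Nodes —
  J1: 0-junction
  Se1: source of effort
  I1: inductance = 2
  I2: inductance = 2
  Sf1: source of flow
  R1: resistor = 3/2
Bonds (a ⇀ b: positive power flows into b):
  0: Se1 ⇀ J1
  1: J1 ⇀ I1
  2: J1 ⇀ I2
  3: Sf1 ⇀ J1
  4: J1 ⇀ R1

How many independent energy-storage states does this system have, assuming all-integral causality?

2  (I1, I2 all integral)

#0 stroke at J1  (Se1 (Se) sets effort on bond)
#3 stroke at Sf1  (Sf1 fixes flow; stroke at Sf1)
#1 stroke at I1  (J1: bond 0 brought effort, rest push out)
#2 stroke at I2  (J1 effort already set via bond 0)
#4 stroke at R1  (J1: bond 0 brought effort, rest push out)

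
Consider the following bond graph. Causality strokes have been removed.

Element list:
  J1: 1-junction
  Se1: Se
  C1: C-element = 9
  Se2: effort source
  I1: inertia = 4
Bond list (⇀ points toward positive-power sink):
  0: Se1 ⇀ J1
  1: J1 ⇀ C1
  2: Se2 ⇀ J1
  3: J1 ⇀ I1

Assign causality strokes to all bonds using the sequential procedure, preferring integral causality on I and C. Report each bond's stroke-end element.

bond 0 stroke at J1
bond 1 stroke at J1
bond 2 stroke at J1
bond 3 stroke at I1

β0 →J1  (Se1: effort source, stroke at far end)
β2 →J1  (source Se2 imposes e)
β1 →J1  (prefer integral on C1)
β3 →I1  (closing 1-jn rule on J1)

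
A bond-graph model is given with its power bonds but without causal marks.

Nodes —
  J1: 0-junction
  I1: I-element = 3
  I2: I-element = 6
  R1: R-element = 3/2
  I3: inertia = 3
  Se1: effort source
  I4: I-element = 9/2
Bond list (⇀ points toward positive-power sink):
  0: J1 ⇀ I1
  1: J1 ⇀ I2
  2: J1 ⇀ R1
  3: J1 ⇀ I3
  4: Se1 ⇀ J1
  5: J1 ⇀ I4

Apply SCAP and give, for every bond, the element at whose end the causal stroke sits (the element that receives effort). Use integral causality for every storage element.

β4 →J1  (Se1: effort source, stroke at far end)
β0 →I1  (0-jn J1 has e-setter on 4)
β1 →I2  (common-e at J1 fixed by 4)
β2 →R1  (common-e at J1 fixed by 4)
β3 →I3  (common-e at J1 fixed by 4)
β5 →I4  (common-e at J1 fixed by 4)

β0 →I1
β1 →I2
β2 →R1
β3 →I3
β4 →J1
β5 →I4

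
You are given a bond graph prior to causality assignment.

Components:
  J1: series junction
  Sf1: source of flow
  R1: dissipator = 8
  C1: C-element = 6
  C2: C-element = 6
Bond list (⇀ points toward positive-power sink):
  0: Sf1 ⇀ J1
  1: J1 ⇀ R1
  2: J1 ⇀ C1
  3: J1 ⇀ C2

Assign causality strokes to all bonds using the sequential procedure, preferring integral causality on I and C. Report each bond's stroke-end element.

β0 stroke at Sf1
β1 stroke at J1
β2 stroke at J1
β3 stroke at J1

b0 stroke at Sf1  (Sf1 fixes flow; stroke at Sf1)
b1 stroke at J1  (common-f at J1 fixed by 0)
b2 stroke at J1  (common-f at J1 fixed by 0)
b3 stroke at J1  (J1: bond 0 brought flow, rest push out)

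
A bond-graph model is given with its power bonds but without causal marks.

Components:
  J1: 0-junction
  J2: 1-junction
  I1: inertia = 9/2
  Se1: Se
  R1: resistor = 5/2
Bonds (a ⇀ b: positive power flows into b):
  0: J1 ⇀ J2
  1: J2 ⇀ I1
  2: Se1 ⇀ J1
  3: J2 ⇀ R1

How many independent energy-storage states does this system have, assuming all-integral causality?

β2 stroke→J1  (Se1 fixes effort; stroke away)
β0 stroke→J2  (common-e at J1 fixed by 2)
β1 stroke→I1  (prefer integral on I1)
β3 stroke→J2  (J2: bond 1 brought flow, rest push out)

1  (I1 all integral)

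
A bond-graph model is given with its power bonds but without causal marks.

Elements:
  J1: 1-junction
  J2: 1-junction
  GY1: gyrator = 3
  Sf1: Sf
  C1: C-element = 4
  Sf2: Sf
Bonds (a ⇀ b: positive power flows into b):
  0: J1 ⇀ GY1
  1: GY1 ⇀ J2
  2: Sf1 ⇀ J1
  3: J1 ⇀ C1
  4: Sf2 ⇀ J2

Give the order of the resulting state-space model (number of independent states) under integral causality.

1  (C1 all integral)

β2 stroke at Sf1  (source Sf1 imposes f)
β4 stroke at Sf2  (source Sf2 imposes f)
β0 stroke at J1  (1-jn J1 has f-setter on 2)
β3 stroke at J1  (J1 flow already set via bond 2)
β1 stroke at J2  (J2 flow already set via bond 4)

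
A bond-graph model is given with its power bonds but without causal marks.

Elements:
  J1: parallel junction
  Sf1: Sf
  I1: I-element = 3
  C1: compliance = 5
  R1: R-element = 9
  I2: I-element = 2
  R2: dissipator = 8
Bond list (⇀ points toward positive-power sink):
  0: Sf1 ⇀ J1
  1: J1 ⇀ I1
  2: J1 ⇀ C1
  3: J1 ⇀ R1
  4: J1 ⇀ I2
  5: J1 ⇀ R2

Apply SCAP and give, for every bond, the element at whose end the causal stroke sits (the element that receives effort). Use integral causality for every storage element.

b0 |Sf1  (Sf1: flow source, stroke at near end)
b1 |I1  (I1 outputs flow p/I1)
b2 |J1  (C1: C, integral causality)
b3 |R1  (common-e at J1 fixed by 2)
b4 |I2  (J1 effort already set via bond 2)
b5 |R2  (J1: bond 2 brought effort, rest push out)

#0 stroke at Sf1
#1 stroke at I1
#2 stroke at J1
#3 stroke at R1
#4 stroke at I2
#5 stroke at R2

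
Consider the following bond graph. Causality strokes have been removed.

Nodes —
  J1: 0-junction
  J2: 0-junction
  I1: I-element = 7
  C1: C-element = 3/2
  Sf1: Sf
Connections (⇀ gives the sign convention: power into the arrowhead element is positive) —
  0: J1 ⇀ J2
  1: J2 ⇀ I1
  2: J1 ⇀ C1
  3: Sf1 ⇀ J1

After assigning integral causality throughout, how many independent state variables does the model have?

bond 3 |Sf1  (Sf1 (Sf) sets flow on bond)
bond 1 |I1  (I1 outputs flow p/I1)
bond 0 |J2  (only one effort-in slot at J2)
bond 2 |J1  (J1 needs exactly one e-in)

2  (C1, I1 all integral)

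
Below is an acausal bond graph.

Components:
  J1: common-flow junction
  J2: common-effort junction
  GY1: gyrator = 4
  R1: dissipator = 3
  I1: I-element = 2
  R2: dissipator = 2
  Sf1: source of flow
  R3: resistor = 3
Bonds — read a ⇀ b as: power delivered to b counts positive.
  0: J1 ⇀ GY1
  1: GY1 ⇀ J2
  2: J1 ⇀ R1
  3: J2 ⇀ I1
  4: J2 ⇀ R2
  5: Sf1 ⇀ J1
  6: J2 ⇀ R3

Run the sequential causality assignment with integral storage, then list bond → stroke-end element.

#5 →Sf1  (source Sf1 imposes f)
#0 →J1  (J1: bond 5 brought flow, rest push out)
#2 →J1  (J1 flow already set via bond 5)
#1 →J2  (through GY1, causality inverts; strokes same side of GY1)
#3 →I1  (0-jn J2 has e-setter on 1)
#4 →R2  (0-jn J2 has e-setter on 1)
#6 →R3  (0-jn J2 has e-setter on 1)

bond 0 →J1
bond 1 →J2
bond 2 →J1
bond 3 →I1
bond 4 →R2
bond 5 →Sf1
bond 6 →R3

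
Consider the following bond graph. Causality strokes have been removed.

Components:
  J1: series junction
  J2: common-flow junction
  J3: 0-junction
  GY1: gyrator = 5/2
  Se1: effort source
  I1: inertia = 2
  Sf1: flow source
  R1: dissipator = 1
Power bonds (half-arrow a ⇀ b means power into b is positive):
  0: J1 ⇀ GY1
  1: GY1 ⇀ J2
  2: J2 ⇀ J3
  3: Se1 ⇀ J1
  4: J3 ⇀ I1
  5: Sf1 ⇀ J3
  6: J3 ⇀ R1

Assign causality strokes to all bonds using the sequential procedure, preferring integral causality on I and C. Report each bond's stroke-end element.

β3 |J1  (Se1: effort source, stroke at far end)
β5 |Sf1  (Sf1 fixes flow; stroke at Sf1)
β0 |GY1  (closing 1-jn rule on J1)
β1 |GY1  (through GY1, causality inverts; strokes same side of GY1)
β2 |J2  (J2 flow already set via bond 1)
β4 |I1  (I1 integral (f out))
β6 |J3  (only one effort-in slot at J3)

β0 stroke→GY1
β1 stroke→GY1
β2 stroke→J2
β3 stroke→J1
β4 stroke→I1
β5 stroke→Sf1
β6 stroke→J3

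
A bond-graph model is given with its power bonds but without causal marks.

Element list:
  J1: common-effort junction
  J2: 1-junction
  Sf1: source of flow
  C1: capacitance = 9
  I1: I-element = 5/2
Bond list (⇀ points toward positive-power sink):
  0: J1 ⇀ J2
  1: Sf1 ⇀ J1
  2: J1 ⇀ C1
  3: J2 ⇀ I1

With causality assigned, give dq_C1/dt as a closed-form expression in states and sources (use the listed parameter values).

β1 stroke→Sf1  (Sf1 fixes flow; stroke at Sf1)
β2 stroke→J1  (C1 integral (e out))
β0 stroke→J2  (J1: bond 2 brought effort, rest push out)
β3 stroke→I1  (closing 1-jn rule on J2)

dq_C1/dt = F_Sf1 - 2*p_I1/5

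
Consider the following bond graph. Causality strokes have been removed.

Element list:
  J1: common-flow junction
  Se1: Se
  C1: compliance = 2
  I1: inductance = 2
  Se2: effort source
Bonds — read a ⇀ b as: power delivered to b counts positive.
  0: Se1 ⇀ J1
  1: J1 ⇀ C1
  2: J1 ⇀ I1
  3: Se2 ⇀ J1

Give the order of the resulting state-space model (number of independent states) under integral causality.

2  (C1, I1 all integral)

bond 0 stroke→J1  (Se1: effort source, stroke at far end)
bond 3 stroke→J1  (Se2 fixes effort; stroke away)
bond 1 stroke→J1  (C1 integral (e out))
bond 2 stroke→I1  (only one flow-in slot at J1)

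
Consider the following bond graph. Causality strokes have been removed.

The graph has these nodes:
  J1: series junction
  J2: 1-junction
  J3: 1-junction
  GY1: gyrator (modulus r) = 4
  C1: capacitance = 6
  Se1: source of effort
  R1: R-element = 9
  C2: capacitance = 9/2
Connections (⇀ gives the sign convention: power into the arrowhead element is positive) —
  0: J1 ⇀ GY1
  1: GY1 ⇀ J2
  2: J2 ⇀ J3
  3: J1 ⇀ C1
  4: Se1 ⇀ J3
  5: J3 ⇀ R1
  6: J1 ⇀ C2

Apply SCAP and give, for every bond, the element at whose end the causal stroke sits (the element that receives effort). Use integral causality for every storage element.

b4 →J3  (Se1 fixes effort; stroke away)
b3 →J1  (prefer integral on C1)
b6 →J1  (prefer integral on C2)
b0 →GY1  (J1: last free bond brings flow in)
b1 →GY1  (GY GY1: same side as bond 0)
b2 →J2  (J2 flow already set via bond 1)
b5 →J3  (J3: bond 2 brought flow, rest push out)

β0 stroke→GY1
β1 stroke→GY1
β2 stroke→J2
β3 stroke→J1
β4 stroke→J3
β5 stroke→J3
β6 stroke→J1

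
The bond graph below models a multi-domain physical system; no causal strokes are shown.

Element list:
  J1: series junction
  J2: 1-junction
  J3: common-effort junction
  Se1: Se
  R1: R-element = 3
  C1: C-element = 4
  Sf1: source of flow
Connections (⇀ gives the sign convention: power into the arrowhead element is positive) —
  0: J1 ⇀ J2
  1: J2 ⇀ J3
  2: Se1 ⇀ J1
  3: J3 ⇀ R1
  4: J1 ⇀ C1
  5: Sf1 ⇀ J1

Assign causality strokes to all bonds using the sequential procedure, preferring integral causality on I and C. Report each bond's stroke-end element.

bond 0 stroke→J1
bond 1 stroke→J2
bond 2 stroke→J1
bond 3 stroke→J3
bond 4 stroke→J1
bond 5 stroke→Sf1

β2 |J1  (Se1: effort source, stroke at far end)
β5 |Sf1  (source Sf1 imposes f)
β0 |J1  (common-f at J1 fixed by 5)
β4 |J1  (common-f at J1 fixed by 5)
β1 |J2  (J2 flow already set via bond 0)
β3 |J3  (J3: last free bond brings effort in)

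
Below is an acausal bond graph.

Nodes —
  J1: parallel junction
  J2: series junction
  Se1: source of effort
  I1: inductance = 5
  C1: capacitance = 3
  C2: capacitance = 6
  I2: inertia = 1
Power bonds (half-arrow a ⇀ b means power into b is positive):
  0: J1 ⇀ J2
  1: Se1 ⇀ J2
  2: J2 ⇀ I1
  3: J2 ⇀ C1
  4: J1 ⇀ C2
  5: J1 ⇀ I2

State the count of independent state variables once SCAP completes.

4  (C1, C2, I1, I2 all integral)

b1 →J2  (Se1: effort source, stroke at far end)
b2 →I1  (I1 outputs flow p/I1)
b0 →J2  (common-f at J2 fixed by 2)
b3 →J2  (J2: bond 2 brought flow, rest push out)
b4 →J1  (C2: C, integral causality)
b5 →I2  (J1 effort already set via bond 4)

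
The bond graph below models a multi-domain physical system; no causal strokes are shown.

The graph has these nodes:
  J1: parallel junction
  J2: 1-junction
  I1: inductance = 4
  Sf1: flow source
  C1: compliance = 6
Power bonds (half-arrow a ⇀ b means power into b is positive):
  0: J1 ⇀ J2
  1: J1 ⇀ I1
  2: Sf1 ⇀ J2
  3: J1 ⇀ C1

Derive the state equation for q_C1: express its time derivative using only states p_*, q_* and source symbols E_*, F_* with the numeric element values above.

dq_C1/dt = -F_Sf1 - p_I1/4

b2 →Sf1  (Sf1: flow source, stroke at near end)
b0 →J2  (common-f at J2 fixed by 2)
b1 →I1  (I1 integral (f out))
b3 →J1  (J1: last free bond brings effort in)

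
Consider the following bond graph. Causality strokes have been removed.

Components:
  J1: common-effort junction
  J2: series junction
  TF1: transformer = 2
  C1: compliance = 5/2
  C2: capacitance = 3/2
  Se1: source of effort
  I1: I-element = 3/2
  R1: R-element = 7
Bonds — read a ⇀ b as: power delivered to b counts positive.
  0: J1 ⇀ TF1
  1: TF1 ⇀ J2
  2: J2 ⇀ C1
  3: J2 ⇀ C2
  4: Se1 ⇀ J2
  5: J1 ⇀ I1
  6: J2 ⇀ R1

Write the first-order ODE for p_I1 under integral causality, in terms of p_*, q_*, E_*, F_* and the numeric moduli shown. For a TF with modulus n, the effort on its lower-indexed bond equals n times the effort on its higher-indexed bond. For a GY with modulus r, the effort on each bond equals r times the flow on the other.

dp_I1/dt = -2*E_Se1 - 56*p_I1/3 + 4*q_C1/5 + 4*q_C2/3

β4 stroke→J2  (Se1 (Se) sets effort on bond)
β2 stroke→J2  (C1 outputs effort q/C1)
β3 stroke→J2  (C2: C, integral causality)
β5 stroke→I1  (I1 integral (f out))
β0 stroke→J1  (J1 needs exactly one e-in)
β1 stroke→TF1  (TF1: transformer flips bond 0)
β6 stroke→J2  (J2 flow already set via bond 1)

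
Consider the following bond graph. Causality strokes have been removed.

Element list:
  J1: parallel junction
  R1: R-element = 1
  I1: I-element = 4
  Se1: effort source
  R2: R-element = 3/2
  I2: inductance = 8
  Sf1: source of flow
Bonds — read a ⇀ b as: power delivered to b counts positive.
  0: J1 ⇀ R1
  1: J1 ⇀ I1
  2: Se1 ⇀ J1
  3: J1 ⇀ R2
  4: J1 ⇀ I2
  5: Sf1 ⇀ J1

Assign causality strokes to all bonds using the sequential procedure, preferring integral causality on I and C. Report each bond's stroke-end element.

b0 stroke→R1
b1 stroke→I1
b2 stroke→J1
b3 stroke→R2
b4 stroke→I2
b5 stroke→Sf1

b2 stroke at J1  (Se1 (Se) sets effort on bond)
b5 stroke at Sf1  (Sf1: flow source, stroke at near end)
b0 stroke at R1  (J1 effort already set via bond 2)
b1 stroke at I1  (J1: bond 2 brought effort, rest push out)
b3 stroke at R2  (J1: bond 2 brought effort, rest push out)
b4 stroke at I2  (common-e at J1 fixed by 2)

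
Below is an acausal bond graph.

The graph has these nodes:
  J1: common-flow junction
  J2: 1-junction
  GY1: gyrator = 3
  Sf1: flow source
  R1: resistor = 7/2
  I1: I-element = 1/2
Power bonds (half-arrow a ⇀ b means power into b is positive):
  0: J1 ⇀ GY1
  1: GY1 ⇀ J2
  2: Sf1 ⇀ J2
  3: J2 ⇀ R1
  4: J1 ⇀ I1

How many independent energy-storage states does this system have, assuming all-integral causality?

1  (I1 all integral)

#2 stroke at Sf1  (source Sf1 imposes f)
#1 stroke at J2  (J2: bond 2 brought flow, rest push out)
#3 stroke at J2  (common-f at J2 fixed by 2)
#0 stroke at J1  (GY1: gyrator matches bond 1)
#4 stroke at I1  (J1 needs exactly one f-in)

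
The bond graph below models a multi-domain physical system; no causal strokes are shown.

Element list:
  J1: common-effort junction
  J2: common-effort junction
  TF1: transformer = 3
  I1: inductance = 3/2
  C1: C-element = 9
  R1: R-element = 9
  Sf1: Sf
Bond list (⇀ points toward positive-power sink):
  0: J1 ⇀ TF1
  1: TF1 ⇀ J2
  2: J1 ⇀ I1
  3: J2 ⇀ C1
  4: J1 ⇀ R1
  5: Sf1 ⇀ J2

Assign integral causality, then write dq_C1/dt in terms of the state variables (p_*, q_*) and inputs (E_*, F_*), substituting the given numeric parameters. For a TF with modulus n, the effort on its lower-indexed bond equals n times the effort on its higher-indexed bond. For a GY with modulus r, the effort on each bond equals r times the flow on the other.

bond 5 |Sf1  (source Sf1 imposes f)
bond 2 |I1  (I1 integral (f out))
bond 3 |J2  (C1 outputs effort q/C1)
bond 1 |TF1  (common-e at J2 fixed by 3)
bond 0 |J1  (TF1: transformer flips bond 1)
bond 4 |R1  (0-jn J1 has e-setter on 0)

dq_C1/dt = F_Sf1 - 2*p_I1 - q_C1/9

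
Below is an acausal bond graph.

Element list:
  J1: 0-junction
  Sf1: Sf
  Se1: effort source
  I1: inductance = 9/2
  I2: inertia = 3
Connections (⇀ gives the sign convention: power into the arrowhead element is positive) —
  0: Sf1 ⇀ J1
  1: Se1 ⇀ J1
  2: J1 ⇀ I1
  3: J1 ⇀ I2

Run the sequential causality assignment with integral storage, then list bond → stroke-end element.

bond 0 |Sf1
bond 1 |J1
bond 2 |I1
bond 3 |I2

#0 →Sf1  (Sf1: flow source, stroke at near end)
#1 →J1  (source Se1 imposes e)
#2 →I1  (common-e at J1 fixed by 1)
#3 →I2  (J1: bond 1 brought effort, rest push out)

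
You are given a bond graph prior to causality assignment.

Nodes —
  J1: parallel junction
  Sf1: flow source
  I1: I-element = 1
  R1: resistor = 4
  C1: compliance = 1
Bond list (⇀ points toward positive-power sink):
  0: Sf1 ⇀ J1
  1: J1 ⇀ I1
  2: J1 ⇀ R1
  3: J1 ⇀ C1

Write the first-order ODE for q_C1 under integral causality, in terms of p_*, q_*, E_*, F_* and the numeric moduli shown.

dq_C1/dt = F_Sf1 - p_I1 - q_C1/4

bond 0 |Sf1  (source Sf1 imposes f)
bond 1 |I1  (I1: I, integral causality)
bond 3 |J1  (prefer integral on C1)
bond 2 |R1  (0-jn J1 has e-setter on 3)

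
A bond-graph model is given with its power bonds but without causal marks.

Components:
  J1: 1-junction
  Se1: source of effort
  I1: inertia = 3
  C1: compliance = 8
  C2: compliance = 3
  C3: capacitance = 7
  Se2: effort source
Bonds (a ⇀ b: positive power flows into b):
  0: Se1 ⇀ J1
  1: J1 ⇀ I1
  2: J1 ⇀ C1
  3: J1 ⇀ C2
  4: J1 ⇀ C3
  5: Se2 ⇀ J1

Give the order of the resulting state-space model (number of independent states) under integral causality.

#0 |J1  (Se1 fixes effort; stroke away)
#5 |J1  (Se2: effort source, stroke at far end)
#1 |I1  (prefer integral on I1)
#2 |J1  (1-jn J1 has f-setter on 1)
#3 |J1  (common-f at J1 fixed by 1)
#4 |J1  (common-f at J1 fixed by 1)

4  (C1, C2, C3, I1 all integral)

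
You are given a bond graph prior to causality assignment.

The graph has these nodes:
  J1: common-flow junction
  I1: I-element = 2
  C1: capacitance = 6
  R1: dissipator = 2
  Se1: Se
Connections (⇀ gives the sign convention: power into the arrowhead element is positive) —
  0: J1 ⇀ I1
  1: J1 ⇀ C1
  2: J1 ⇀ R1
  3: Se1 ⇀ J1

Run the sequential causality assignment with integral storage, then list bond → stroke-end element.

bond 3 →J1  (Se1 fixes effort; stroke away)
bond 0 →I1  (I1 integral (f out))
bond 1 →J1  (1-jn J1 has f-setter on 0)
bond 2 →J1  (J1: bond 0 brought flow, rest push out)

bond 0 |I1
bond 1 |J1
bond 2 |J1
bond 3 |J1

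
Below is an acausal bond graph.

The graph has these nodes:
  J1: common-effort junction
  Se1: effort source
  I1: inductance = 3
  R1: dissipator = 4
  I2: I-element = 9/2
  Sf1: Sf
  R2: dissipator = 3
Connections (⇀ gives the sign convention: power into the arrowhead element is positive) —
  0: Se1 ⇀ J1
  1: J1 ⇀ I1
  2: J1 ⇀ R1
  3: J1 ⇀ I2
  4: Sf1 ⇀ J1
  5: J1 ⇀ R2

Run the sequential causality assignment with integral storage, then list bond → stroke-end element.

bond 0 →J1  (Se1 (Se) sets effort on bond)
bond 4 →Sf1  (Sf1 fixes flow; stroke at Sf1)
bond 1 →I1  (J1: bond 0 brought effort, rest push out)
bond 2 →R1  (common-e at J1 fixed by 0)
bond 3 →I2  (common-e at J1 fixed by 0)
bond 5 →R2  (J1: bond 0 brought effort, rest push out)

bond 0 →J1
bond 1 →I1
bond 2 →R1
bond 3 →I2
bond 4 →Sf1
bond 5 →R2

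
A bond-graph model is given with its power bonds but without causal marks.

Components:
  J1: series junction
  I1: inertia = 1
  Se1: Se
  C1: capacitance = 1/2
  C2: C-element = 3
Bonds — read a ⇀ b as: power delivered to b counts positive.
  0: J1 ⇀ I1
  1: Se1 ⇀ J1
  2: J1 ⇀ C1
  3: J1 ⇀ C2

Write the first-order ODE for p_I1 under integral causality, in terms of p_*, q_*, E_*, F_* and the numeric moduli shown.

dp_I1/dt = E_Se1 - 2*q_C1 - q_C2/3

b1 →J1  (Se1: effort source, stroke at far end)
b0 →I1  (I1 outputs flow p/I1)
b2 →J1  (J1 flow already set via bond 0)
b3 →J1  (J1: bond 0 brought flow, rest push out)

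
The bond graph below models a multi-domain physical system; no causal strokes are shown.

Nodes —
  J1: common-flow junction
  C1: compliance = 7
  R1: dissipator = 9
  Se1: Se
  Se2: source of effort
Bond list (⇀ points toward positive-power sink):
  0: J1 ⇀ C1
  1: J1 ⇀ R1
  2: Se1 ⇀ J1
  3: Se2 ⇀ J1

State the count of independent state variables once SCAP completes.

bond 2 →J1  (Se1: effort source, stroke at far end)
bond 3 →J1  (Se2: effort source, stroke at far end)
bond 0 →J1  (C1: C, integral causality)
bond 1 →R1  (only one flow-in slot at J1)

1  (C1 all integral)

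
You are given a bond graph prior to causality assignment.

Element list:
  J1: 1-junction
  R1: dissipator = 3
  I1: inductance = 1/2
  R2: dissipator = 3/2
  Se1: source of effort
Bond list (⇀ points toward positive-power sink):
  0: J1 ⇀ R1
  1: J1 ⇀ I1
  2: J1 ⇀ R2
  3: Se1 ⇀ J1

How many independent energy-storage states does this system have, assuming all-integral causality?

b3 |J1  (Se1 fixes effort; stroke away)
b1 |I1  (I1 outputs flow p/I1)
b0 |J1  (1-jn J1 has f-setter on 1)
b2 |J1  (J1: bond 1 brought flow, rest push out)

1  (I1 all integral)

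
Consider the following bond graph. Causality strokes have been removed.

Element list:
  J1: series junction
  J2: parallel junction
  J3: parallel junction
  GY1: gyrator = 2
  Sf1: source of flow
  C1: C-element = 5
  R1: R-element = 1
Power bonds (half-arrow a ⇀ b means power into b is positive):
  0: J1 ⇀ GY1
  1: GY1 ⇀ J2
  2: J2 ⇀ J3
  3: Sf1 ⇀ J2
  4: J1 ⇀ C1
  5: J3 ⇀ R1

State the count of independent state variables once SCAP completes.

1  (C1 all integral)

β3 stroke→Sf1  (Sf1: flow source, stroke at near end)
β4 stroke→J1  (C1 integral (e out))
β0 stroke→GY1  (J1 needs exactly one f-in)
β1 stroke→GY1  (GY1: gyrator matches bond 0)
β2 stroke→J2  (only one effort-in slot at J2)
β5 stroke→J3  (J3 needs exactly one e-in)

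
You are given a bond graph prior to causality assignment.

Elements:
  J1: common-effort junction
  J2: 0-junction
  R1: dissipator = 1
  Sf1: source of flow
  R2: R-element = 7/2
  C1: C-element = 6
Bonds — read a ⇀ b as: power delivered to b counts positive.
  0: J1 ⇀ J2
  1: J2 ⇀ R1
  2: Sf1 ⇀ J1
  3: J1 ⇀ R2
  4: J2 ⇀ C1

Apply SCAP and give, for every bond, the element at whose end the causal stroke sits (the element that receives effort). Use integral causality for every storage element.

bond 2 |Sf1  (Sf1 fixes flow; stroke at Sf1)
bond 4 |J2  (prefer integral on C1)
bond 0 |J1  (common-e at J2 fixed by 4)
bond 1 |R1  (J2: bond 4 brought effort, rest push out)
bond 3 |R2  (J1: bond 0 brought effort, rest push out)

β0 →J1
β1 →R1
β2 →Sf1
β3 →R2
β4 →J2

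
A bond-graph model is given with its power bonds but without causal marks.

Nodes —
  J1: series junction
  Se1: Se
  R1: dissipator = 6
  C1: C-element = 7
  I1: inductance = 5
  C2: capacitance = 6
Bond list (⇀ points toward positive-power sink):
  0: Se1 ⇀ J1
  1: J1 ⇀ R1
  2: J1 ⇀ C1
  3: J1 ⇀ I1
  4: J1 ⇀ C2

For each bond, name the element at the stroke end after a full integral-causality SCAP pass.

b0 |J1  (Se1 (Se) sets effort on bond)
b2 |J1  (prefer integral on C1)
b3 |I1  (I1 integral (f out))
b1 |J1  (1-jn J1 has f-setter on 3)
b4 |J1  (common-f at J1 fixed by 3)

β0 →J1
β1 →J1
β2 →J1
β3 →I1
β4 →J1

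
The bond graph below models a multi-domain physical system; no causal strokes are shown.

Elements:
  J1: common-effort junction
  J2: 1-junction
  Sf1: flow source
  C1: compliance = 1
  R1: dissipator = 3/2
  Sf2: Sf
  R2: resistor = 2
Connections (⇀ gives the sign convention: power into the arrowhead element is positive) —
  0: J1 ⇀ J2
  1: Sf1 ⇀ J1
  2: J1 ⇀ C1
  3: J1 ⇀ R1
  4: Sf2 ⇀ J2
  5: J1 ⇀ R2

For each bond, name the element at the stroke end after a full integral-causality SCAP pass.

β1 stroke→Sf1  (Sf1 (Sf) sets flow on bond)
β4 stroke→Sf2  (source Sf2 imposes f)
β0 stroke→J2  (J2: bond 4 brought flow, rest push out)
β2 stroke→J1  (prefer integral on C1)
β3 stroke→R1  (common-e at J1 fixed by 2)
β5 stroke→R2  (common-e at J1 fixed by 2)

#0 |J2
#1 |Sf1
#2 |J1
#3 |R1
#4 |Sf2
#5 |R2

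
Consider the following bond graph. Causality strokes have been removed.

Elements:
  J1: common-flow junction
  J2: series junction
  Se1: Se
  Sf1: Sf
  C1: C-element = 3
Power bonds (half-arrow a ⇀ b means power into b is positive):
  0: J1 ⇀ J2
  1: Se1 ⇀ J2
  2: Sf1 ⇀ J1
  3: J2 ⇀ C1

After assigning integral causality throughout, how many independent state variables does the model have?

#1 stroke at J2  (Se1 fixes effort; stroke away)
#2 stroke at Sf1  (Sf1 fixes flow; stroke at Sf1)
#0 stroke at J1  (1-jn J1 has f-setter on 2)
#3 stroke at J2  (J2: bond 0 brought flow, rest push out)

1  (C1 all integral)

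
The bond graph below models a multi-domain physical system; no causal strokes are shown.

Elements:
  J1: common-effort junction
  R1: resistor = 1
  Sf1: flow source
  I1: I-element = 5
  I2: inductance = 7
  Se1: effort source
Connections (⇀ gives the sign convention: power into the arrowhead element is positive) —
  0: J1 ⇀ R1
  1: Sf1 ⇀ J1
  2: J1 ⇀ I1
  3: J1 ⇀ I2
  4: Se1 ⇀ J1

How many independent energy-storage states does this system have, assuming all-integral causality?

2  (I1, I2 all integral)

β1 |Sf1  (source Sf1 imposes f)
β4 |J1  (Se1 (Se) sets effort on bond)
β0 |R1  (0-jn J1 has e-setter on 4)
β2 |I1  (common-e at J1 fixed by 4)
β3 |I2  (J1: bond 4 brought effort, rest push out)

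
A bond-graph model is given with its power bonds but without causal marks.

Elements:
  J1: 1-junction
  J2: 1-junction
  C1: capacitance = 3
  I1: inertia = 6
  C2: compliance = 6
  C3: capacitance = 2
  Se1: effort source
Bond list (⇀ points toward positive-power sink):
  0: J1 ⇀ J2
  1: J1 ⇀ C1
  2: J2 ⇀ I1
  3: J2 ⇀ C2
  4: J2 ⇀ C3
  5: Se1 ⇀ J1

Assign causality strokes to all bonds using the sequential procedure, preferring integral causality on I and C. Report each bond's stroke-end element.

bond 0 stroke at J2
bond 1 stroke at J1
bond 2 stroke at I1
bond 3 stroke at J2
bond 4 stroke at J2
bond 5 stroke at J1

b5 →J1  (Se1 fixes effort; stroke away)
b1 →J1  (C1 integral (e out))
b0 →J2  (J1: last free bond brings flow in)
b2 →I1  (I1 integral (f out))
b3 →J2  (common-f at J2 fixed by 2)
b4 →J2  (common-f at J2 fixed by 2)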